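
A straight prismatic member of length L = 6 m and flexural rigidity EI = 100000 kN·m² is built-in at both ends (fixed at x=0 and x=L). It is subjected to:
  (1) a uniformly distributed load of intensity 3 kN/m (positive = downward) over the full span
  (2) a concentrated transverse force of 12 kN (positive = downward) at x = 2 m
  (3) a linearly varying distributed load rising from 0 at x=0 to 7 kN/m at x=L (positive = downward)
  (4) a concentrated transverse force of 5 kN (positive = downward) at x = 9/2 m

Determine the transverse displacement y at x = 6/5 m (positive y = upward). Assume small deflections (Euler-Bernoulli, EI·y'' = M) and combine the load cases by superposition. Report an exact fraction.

Load 1 — uniform load w=3 kN/m over full span:
  y_1 = -wx²(L-x)²/(24EI) = -3·(6/5)²·(6-(6/5))²/(24·100000) = -81/1953125 m
Load 2 — point force P=12 kN at a=2 m (b=L-a=4):
  y_2 = -Pb²x²(3aL-(3a+b)x)/(6L³EI)  [x≤a] = -12·4²·(6/5)²·(3·2·6-(3·2+4)·(6/5))/(6·6³·100000) = -4/78125 m
Load 3 — triangular load w₀=7 kN/m (0→w₀ over full span):
  y_3 = -w₀x²(L-x)²(x+2L)/(120LEI) = -7·(6/5)²·(6-(6/5))²·((6/5)+2·6)/(120·6·100000) = -2079/48828125 m
Load 4 — point force P=5 kN at a=9/2 m (b=L-a=3/2):
  y_4 = -Pb²x²(3aL-(3a+b)x)/(6L³EI)  [x≤a] = -5·(3/2)²·(6/5)²·(3·(9/2)·6-(3·(9/2)+(3/2))·(6/5))/(6·6³·100000) = -63/8000000 m
Superposition: y = Σ y_i = -3578123/25000000000 m ≈ -0.000143 m

y(6/5) = -3578123/25000000000 m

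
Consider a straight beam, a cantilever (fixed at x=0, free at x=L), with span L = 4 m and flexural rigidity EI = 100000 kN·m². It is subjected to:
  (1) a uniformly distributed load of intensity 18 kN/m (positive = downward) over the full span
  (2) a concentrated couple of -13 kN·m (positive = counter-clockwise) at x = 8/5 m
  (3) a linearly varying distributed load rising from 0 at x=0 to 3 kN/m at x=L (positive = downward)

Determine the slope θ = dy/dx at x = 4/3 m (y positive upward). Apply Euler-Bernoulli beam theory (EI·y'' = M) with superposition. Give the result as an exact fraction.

θ(4/3) = -3413/2025000 rad

Load 1 — uniform load w=18 kN/m over full span:
  θ_1 = -wx(x²-3Lx+3L²)/(6EI) = -18·(4/3)·((4/3)²-3·4·(4/3)+3·4²)/(6·100000) = -38/28125 rad
Load 2 — applied couple M₀=-13 kN·m at a=8/5 m (b=L-a=12/5):
  θ_2 = M₀x/EI  [x≤a] = (-13)·(4/3)/100000 = -13/75000 rad
Load 3 — triangular load w₀=3 kN/m (0→w₀ over full span):
  θ_3 = (w₀Lx²/4-w₀L²x/3-w₀x⁴/(24L))/EI = (3·4·(4/3)²/4-3·4²·(4/3)/3-3·(4/3)⁴/(24·4))/100000 = -163/1012500 rad
Superposition: θ = Σ θ_i = -3413/2025000 rad ≈ -0.001685 rad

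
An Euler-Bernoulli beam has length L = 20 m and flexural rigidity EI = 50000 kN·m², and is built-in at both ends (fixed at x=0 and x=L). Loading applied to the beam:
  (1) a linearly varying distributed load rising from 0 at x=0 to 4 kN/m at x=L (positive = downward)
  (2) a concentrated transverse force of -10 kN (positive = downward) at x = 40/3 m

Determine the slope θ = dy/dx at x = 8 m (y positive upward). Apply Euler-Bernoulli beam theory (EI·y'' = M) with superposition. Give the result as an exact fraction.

Load 1 — triangular load w₀=4 kN/m (0→w₀ over full span):
  θ_1 = -w₀(2x(L-x)(L-2x)(x+2L)+x²(L-x)²)/(120LEI) = -4·(2·8·(20-8)·(20-2·8)·(8+2·20)+8²·(20-8)²)/(120·20·50000) = -24/15625 rad
Load 2 — point force P=-10 kN at a=40/3 m (b=L-a=20/3):
  θ_2 = -Pb²x(2aL-(3a+b)x)/(2L³EI)  [x≤a] = -(-10)·(20/3)²·8·(2·(40/3)·20-(3·(40/3)+(20/3))·8)/(2·20³·50000) = 4/5625 rad
Superposition: θ = Σ θ_i = -116/140625 rad ≈ -0.000825 rad

θ(8) = -116/140625 rad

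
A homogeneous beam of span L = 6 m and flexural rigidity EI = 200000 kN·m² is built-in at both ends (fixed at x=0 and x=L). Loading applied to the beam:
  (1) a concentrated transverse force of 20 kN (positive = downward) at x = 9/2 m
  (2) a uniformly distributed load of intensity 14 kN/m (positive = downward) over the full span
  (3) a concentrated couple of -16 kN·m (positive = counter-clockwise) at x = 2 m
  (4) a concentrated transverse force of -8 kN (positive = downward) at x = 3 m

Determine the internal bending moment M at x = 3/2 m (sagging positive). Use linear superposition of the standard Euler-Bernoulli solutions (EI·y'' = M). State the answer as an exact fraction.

M(3/2) = -49/48 kN·m

Load 1 — point force P=20 kN at a=9/2 m (b=L-a=3/2):
  M_1 = Pb²(3a+b)x/L³ - Pab²/L²  [x≤a] = 20·(3/2)²·(3·(9/2)+(3/2))·(3/2)/6³ - 20·(9/2)·(3/2)²/6² = -15/16 kN·m
Load 2 — uniform load w=14 kN/m over full span:
  M_2 = wLx/2 - wL²/12 - wx²/2 = 14·6·(3/2)/2 - 14·6²/12 - 14·(3/2)²/2 = 21/4 kN·m
Load 3 — applied couple M₀=-16 kN·m at a=2 m (b=L-a=4):
  M_3 = R_Ax - M_A  [x≤a] with R_A=-32/9, M_A=0 = (-32/9)·(3/2) - 0 = -16/3 kN·m
Load 4 — point force P=-8 kN at a=3 m (b=L-a=3):
  M_4 = Pb²(3a+b)x/L³ - Pab²/L²  [x≤a] = (-8)·3²·(3·3+3)·(3/2)/6³ - (-8)·3·3²/6² = 0 kN·m
Superposition: M = Σ M_i = -49/48 kN·m ≈ -1.020833 kN·m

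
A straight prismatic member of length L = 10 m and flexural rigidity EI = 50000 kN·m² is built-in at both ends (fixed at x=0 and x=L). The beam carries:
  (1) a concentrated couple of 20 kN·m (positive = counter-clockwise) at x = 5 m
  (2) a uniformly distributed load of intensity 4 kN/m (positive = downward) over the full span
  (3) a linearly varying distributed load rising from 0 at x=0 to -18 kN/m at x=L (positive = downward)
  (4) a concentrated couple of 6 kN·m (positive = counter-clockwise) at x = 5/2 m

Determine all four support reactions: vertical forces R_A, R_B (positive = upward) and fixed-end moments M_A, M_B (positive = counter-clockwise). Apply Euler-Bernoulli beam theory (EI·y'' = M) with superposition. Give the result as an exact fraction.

Load 1 — applied couple M₀=20 kN·m at a=5 m (b=L-a=5):
  R_A = 6M₀ab/L³ = 6·20·5·5/10³ = 3 kN
  M_A = M₀b(2a-b)/L² = 20·5·(2·5-5)/10² = 5 kN·m
  R_B = -6M₀ab/L³ = -6·20·5·5/10³ = -3 kN
  M_B = M₀a(2b-a)/L² = 20·5·(2·5-5)/10² = 5 kN·m
Load 2 — uniform load w=4 kN/m over full span:
  R_A = wL/2 = 4·10/2 = 20 kN
  M_A = wL²/12 = 4·10²/12 = 100/3 kN·m
  R_B = wL/2 = 4·10/2 = 20 kN
  M_B = -wL²/12 = -4·10²/12 = -100/3 kN·m
Load 3 — triangular load w₀=-18 kN/m (0→w₀ over full span):
  R_A = 3w₀L/20 = 3·(-18)·10/20 = -27 kN
  M_A = w₀L²/30 = (-18)·10²/30 = -60 kN·m
  R_B = 7w₀L/20 = 7·(-18)·10/20 = -63 kN
  M_B = -w₀L²/20 = -(-18)·10²/20 = 90 kN·m
Load 4 — applied couple M₀=6 kN·m at a=5/2 m (b=L-a=15/2):
  R_A = 6M₀ab/L³ = 6·6·(5/2)·(15/2)/10³ = 27/40 kN
  M_A = M₀b(2a-b)/L² = 6·(15/2)·(2·(5/2)-(15/2))/10² = -9/8 kN·m
  R_B = -6M₀ab/L³ = -6·6·(5/2)·(15/2)/10³ = -27/40 kN
  M_B = M₀a(2b-a)/L² = 6·(5/2)·(2·(15/2)-(5/2))/10² = 15/8 kN·m
Superposition: R_A = -133/40 kN, M_A = -547/24 kN·m, R_B = -1867/40 kN, M_B = 1525/24 kN·m

R_A = -133/40 kN, M_A = -547/24 kN·m, R_B = -1867/40 kN, M_B = 1525/24 kN·m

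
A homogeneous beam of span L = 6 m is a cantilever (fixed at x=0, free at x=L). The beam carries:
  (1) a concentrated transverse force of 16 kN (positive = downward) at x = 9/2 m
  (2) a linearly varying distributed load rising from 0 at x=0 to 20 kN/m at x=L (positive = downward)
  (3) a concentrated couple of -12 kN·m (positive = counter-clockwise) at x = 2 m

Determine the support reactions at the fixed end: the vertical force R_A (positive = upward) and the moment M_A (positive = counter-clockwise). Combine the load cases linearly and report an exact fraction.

Load 1 — point force P=16 kN at a=9/2 m (b=L-a=3/2):
  R_A = P = 16 kN
  M_A = Pa = 16·(9/2) = 72 kN·m
Load 2 — triangular load w₀=20 kN/m (0→w₀ over full span):
  R_A = w₀L/2 = 20·6/2 = 60 kN
  M_A = w₀L²/3 = 20·6²/3 = 240 kN·m
Load 3 — applied couple M₀=-12 kN·m at a=2 m (b=L-a=4):
  R_A = 0 kN
  M_A = -M₀ = -(-12) = 12 kN·m
Superposition: R_A = 76 kN, M_A = 324 kN·m

R_A = 76 kN, M_A = 324 kN·m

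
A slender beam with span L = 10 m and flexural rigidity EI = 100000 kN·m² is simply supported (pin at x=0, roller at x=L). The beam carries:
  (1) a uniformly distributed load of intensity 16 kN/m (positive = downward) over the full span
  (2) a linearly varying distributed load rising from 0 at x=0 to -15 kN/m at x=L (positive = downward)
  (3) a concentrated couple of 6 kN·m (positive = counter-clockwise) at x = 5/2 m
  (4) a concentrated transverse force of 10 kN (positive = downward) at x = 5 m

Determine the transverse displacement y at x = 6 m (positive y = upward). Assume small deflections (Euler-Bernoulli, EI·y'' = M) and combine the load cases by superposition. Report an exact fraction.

Load 1 — uniform load w=16 kN/m over full span:
  y_1 = -wx(L³-2Lx²+x³)/(24EI) = -16·6·(10³-2·10·6²+6³)/(24·100000) = -62/3125 m
Load 2 — triangular load w₀=-15 kN/m (0→w₀ over full span):
  y_2 = -w₀x(7L⁴-10L²x²+3x⁴)/(360LEI) = -(-15)·6·(7·10⁴-10·10²·6²+3·6⁴)/(360·10·100000) = 148/15625 m
Load 3 — applied couple M₀=6 kN·m at a=5/2 m (b=L-a=15/2):
  y_3 = (M₀x³/(6L)-M₀(x-a)²/2+C₁x)/EI  [x>a] with C₁=M₀(3b²-L²)/(6L)=55/8 = (6·6³/(6·10)-6·(6-(5/2))²/2+(55/8)·6)/100000 = 261/1000000 m
Load 4 — point force P=10 kN at a=5 m (b=L-a=5):
  y_4 = -Pa(L-x)(2Lx-a²-x²)/(6LEI)  [x>a] = -10·5·(10-6)·(2·10·6-5²-6²)/(6·10·100000) = -59/30000 m
Superposition: y = Σ y_i = -36221/3000000 m ≈ -0.012074 m

y(6) = -36221/3000000 m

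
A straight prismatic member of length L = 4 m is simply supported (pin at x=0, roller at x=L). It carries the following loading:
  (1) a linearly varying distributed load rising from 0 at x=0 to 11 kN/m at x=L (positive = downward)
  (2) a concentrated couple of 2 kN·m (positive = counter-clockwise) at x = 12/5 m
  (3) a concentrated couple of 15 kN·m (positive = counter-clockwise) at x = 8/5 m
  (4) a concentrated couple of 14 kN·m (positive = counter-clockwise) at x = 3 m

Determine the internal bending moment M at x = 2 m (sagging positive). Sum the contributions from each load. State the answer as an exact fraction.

M(2) = 23/2 kN·m

Load 1 — triangular load w₀=11 kN/m (0→w₀ over full span):
  M_1 = w₀Lx/6 - w₀x³/(6L) = 11·4·2/6 - 11·2³/(6·4) = 11 kN·m
Load 2 — applied couple M₀=2 kN·m at a=12/5 m (b=L-a=8/5):
  M_2 = M₀x/L  [x≤a] = 2·2/4 = 1 kN·m
Load 3 — applied couple M₀=15 kN·m at a=8/5 m (b=L-a=12/5):
  M_3 = M₀x/L - M₀  [x>a] = 15·2/4 - 15 = -15/2 kN·m
Load 4 — applied couple M₀=14 kN·m at a=3 m (b=L-a=1):
  M_4 = M₀x/L  [x≤a] = 14·2/4 = 7 kN·m
Superposition: M = Σ M_i = 23/2 kN·m ≈ 11.500000 kN·m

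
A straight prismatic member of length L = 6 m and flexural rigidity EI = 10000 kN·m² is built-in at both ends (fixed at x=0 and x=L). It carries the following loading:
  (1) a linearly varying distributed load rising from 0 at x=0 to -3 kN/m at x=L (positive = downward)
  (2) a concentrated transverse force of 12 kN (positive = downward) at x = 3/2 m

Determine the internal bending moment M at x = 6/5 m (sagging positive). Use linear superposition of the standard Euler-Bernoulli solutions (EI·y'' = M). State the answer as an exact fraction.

M(6/5) = 2529/1000 kN·m

Load 1 — triangular load w₀=-3 kN/m (0→w₀ over full span):
  M_1 = 3w₀Lx/20 - w₀L²/30 - w₀x³/(6L) = 3·(-3)·6·(6/5)/20 - (-3)·6²/30 - (-3)·(6/5)³/(6·6) = 63/125 kN·m
Load 2 — point force P=12 kN at a=3/2 m (b=L-a=9/2):
  M_2 = Pb²(3a+b)x/L³ - Pab²/L²  [x≤a] = 12·(9/2)²·(3·(3/2)+(9/2))·(6/5)/6³ - 12·(3/2)·(9/2)²/6² = 81/40 kN·m
Superposition: M = Σ M_i = 2529/1000 kN·m ≈ 2.529000 kN·m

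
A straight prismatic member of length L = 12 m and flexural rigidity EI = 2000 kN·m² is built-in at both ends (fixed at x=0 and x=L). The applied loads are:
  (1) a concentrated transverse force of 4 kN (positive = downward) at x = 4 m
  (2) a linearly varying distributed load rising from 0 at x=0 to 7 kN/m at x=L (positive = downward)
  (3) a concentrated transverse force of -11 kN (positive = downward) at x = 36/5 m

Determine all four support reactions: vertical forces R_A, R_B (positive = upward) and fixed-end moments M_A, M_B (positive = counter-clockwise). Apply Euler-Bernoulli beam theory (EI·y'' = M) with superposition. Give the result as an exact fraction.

Load 1 — point force P=4 kN at a=4 m (b=L-a=8):
  R_A = Pb²(3a+b)/L³ = 4·8²·(3·4+8)/12³ = 80/27 kN
  M_A = Pab²/L² = 4·4·8²/12² = 64/9 kN·m
  R_B = Pa²(a+3b)/L³ = 4·4²·(4+3·8)/12³ = 28/27 kN
  M_B = -Pa²b/L² = -4·4²·8/12² = -32/9 kN·m
Load 2 — triangular load w₀=7 kN/m (0→w₀ over full span):
  R_A = 3w₀L/20 = 3·7·12/20 = 63/5 kN
  M_A = w₀L²/30 = 7·12²/30 = 168/5 kN·m
  R_B = 7w₀L/20 = 7·7·12/20 = 147/5 kN
  M_B = -w₀L²/20 = -7·12²/20 = -252/5 kN·m
Load 3 — point force P=-11 kN at a=36/5 m (b=L-a=24/5):
  R_A = Pb²(3a+b)/L³ = (-11)·(24/5)²·(3·(36/5)+(24/5))/12³ = -484/125 kN
  M_A = Pab²/L² = (-11)·(36/5)·(24/5)²/12² = -1584/125 kN·m
  R_B = Pa²(a+3b)/L³ = (-11)·(36/5)²·((36/5)+3·(24/5))/12³ = -891/125 kN
  M_B = -Pa²b/L² = -(-11)·(36/5)²·(24/5)/12² = 2376/125 kN·m
Superposition: R_A = 39457/3375 kN, M_A = 31544/1125 kN·m, R_B = 78668/3375 kN, M_B = -39316/1125 kN·m

R_A = 39457/3375 kN, M_A = 31544/1125 kN·m, R_B = 78668/3375 kN, M_B = -39316/1125 kN·m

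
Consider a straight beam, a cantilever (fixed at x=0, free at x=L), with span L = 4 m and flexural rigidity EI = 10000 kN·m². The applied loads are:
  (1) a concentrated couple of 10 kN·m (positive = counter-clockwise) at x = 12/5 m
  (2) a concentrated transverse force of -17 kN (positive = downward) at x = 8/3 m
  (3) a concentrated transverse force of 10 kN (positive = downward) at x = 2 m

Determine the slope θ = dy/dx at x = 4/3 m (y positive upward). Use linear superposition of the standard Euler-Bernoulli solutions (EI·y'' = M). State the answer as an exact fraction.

θ(4/3) = 23/5625 rad

Load 1 — applied couple M₀=10 kN·m at a=12/5 m (b=L-a=8/5):
  θ_1 = M₀x/EI  [x≤a] = 10·(4/3)/10000 = 1/750 rad
Load 2 — point force P=-17 kN at a=8/3 m (b=L-a=4/3):
  θ_2 = -Px(2a-x)/(2EI)  [x≤a] = -(-17)·(4/3)·(2·(8/3)-(4/3))/(2·10000) = 17/3750 rad
Load 3 — point force P=10 kN at a=2 m (b=L-a=2):
  θ_3 = -Px(2a-x)/(2EI)  [x≤a] = -10·(4/3)·(2·2-(4/3))/(2·10000) = -2/1125 rad
Superposition: θ = Σ θ_i = 23/5625 rad ≈ 0.004089 rad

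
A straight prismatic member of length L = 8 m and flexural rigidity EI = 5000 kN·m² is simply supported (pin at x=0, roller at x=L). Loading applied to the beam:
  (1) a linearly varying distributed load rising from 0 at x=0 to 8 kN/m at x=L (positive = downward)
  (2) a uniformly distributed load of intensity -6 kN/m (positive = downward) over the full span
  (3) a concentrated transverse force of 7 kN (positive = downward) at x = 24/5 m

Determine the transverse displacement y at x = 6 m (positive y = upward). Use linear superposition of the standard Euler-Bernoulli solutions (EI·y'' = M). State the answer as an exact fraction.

y(6) = 1649/468750 m

Load 1 — triangular load w₀=8 kN/m (0→w₀ over full span):
  y_1 = -w₀x(7L⁴-10L²x²+3x⁴)/(360LEI) = -8·6·(7·8⁴-10·8²·6²+3·6⁴)/(360·8·5000) = -119/3750 m
Load 2 — uniform load w=-6 kN/m over full span:
  y_2 = -wx(L³-2Lx²+x³)/(24EI) = -(-6)·6·(8³-2·8·6²+6³)/(24·5000) = 57/1250 m
Load 3 — point force P=7 kN at a=24/5 m (b=L-a=16/5):
  y_3 = -Pa(L-x)(2Lx-a²-x²)/(6LEI)  [x>a] = -7·(24/5)·(8-6)·(2·8·6-(24/5)²-6²)/(6·8·5000) = -1617/156250 m
Superposition: y = Σ y_i = 1649/468750 m ≈ 0.003518 m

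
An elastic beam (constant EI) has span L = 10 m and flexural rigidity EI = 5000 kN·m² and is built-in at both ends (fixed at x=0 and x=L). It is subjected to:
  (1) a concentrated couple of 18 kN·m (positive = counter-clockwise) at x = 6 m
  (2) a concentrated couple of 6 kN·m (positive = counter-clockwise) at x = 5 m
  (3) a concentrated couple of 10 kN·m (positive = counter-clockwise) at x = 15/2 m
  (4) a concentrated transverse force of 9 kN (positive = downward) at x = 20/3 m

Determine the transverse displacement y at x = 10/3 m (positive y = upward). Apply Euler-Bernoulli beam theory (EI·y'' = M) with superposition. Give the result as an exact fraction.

y(10/3) = -50377/4860000 m

Load 1 — applied couple M₀=18 kN·m at a=6 m (b=L-a=4):
  y_1 = (R_Ax³/6 - M_Ax²/2)/EI  [x≤a] with R_A=324/125, M_A=144/25 = ((324/125)·(10/3)³/6 - (144/25)·(10/3)²/2)/5000 = -2/625 m
Load 2 — applied couple M₀=6 kN·m at a=5 m (b=L-a=5):
  y_2 = (R_Ax³/6 - M_Ax²/2)/EI  [x≤a] with R_A=9/10, M_A=3/2 = ((9/10)·(10/3)³/6 - (3/2)·(10/3)²/2)/5000 = -1/1800 m
Load 3 — applied couple M₀=10 kN·m at a=15/2 m (b=L-a=5/2):
  y_3 = (R_Ax³/6 - M_Ax²/2)/EI  [x≤a] with R_A=9/8, M_A=25/8 = ((9/8)·(10/3)³/6 - (25/8)·(10/3)²/2)/5000 = -1/480 m
Load 4 — point force P=9 kN at a=20/3 m (b=L-a=10/3):
  y_4 = -Pb²x²(3aL-(3a+b)x)/(6L³EI)  [x≤a] = -9·(10/3)²·(10/3)²·(3·(20/3)·10-(3·(20/3)+(10/3))·(10/3))/(6·10³·5000) = -11/2430 m
Superposition: y = Σ y_i = -50377/4860000 m ≈ -0.010366 m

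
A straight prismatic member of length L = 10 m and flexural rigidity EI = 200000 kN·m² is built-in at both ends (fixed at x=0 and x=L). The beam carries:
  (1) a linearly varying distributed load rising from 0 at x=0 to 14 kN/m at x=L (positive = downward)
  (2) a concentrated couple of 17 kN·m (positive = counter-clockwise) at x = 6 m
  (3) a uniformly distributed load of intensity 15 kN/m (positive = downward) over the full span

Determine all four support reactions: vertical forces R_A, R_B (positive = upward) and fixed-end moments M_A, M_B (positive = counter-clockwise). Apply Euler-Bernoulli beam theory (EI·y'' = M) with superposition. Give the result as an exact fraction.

Load 1 — triangular load w₀=14 kN/m (0→w₀ over full span):
  R_A = 3w₀L/20 = 3·14·10/20 = 21 kN
  M_A = w₀L²/30 = 14·10²/30 = 140/3 kN·m
  R_B = 7w₀L/20 = 7·14·10/20 = 49 kN
  M_B = -w₀L²/20 = -14·10²/20 = -70 kN·m
Load 2 — applied couple M₀=17 kN·m at a=6 m (b=L-a=4):
  R_A = 6M₀ab/L³ = 6·17·6·4/10³ = 306/125 kN
  M_A = M₀b(2a-b)/L² = 17·4·(2·6-4)/10² = 136/25 kN·m
  R_B = -6M₀ab/L³ = -6·17·6·4/10³ = -306/125 kN
  M_B = M₀a(2b-a)/L² = 17·6·(2·4-6)/10² = 51/25 kN·m
Load 3 — uniform load w=15 kN/m over full span:
  R_A = wL/2 = 15·10/2 = 75 kN
  M_A = wL²/12 = 15·10²/12 = 125 kN·m
  R_B = wL/2 = 15·10/2 = 75 kN
  M_B = -wL²/12 = -15·10²/12 = -125 kN·m
Superposition: R_A = 12306/125 kN, M_A = 13283/75 kN·m, R_B = 15194/125 kN, M_B = -4824/25 kN·m

R_A = 12306/125 kN, M_A = 13283/75 kN·m, R_B = 15194/125 kN, M_B = -4824/25 kN·m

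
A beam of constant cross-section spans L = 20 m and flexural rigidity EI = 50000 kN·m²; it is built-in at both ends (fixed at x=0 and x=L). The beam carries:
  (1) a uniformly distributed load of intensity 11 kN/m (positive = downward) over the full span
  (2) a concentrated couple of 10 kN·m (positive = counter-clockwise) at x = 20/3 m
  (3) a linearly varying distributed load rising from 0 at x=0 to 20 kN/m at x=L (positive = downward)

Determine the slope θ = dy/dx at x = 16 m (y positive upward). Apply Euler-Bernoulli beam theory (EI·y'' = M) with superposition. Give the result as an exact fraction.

θ(16) = 517/18750 rad

Load 1 — uniform load w=11 kN/m over full span:
  θ_1 = -wx(L-x)(L-2x)/(12EI) = -11·16·(20-16)·(20-2·16)/(12·50000) = 44/3125 rad
Load 2 — applied couple M₀=10 kN·m at a=20/3 m (b=L-a=40/3):
  θ_2 = (R_Ax²/2 - M_Ax - M₀(x-a))/EI  [x>a] with R_A=2/3, M_A=0 = ((2/3)·16²/2 - 0·16 - 10·(16-(20/3)))/50000 = -1/6250 rad
Load 3 — triangular load w₀=20 kN/m (0→w₀ over full span):
  θ_3 = -w₀(2x(L-x)(L-2x)(x+2L)+x²(L-x)²)/(120LEI) = -20·(2·16·(20-16)·(20-2·16)·(16+2·20)+16²·(20-16)²)/(120·20·50000) = 128/9375 rad
Superposition: θ = Σ θ_i = 517/18750 rad ≈ 0.027573 rad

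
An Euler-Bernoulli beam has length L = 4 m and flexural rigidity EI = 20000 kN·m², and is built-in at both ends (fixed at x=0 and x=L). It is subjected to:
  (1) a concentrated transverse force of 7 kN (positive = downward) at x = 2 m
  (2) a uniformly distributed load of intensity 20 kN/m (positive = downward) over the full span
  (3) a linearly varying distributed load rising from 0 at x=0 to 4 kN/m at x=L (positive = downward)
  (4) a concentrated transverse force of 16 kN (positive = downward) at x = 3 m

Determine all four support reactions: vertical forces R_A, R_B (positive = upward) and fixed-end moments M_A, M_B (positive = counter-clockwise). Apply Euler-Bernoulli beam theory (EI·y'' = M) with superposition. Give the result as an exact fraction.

Load 1 — point force P=7 kN at a=2 m (b=L-a=2):
  R_A = Pb²(3a+b)/L³ = 7·2²·(3·2+2)/4³ = 7/2 kN
  M_A = Pab²/L² = 7·2·2²/4² = 7/2 kN·m
  R_B = Pa²(a+3b)/L³ = 7·2²·(2+3·2)/4³ = 7/2 kN
  M_B = -Pa²b/L² = -7·2²·2/4² = -7/2 kN·m
Load 2 — uniform load w=20 kN/m over full span:
  R_A = wL/2 = 20·4/2 = 40 kN
  M_A = wL²/12 = 20·4²/12 = 80/3 kN·m
  R_B = wL/2 = 20·4/2 = 40 kN
  M_B = -wL²/12 = -20·4²/12 = -80/3 kN·m
Load 3 — triangular load w₀=4 kN/m (0→w₀ over full span):
  R_A = 3w₀L/20 = 3·4·4/20 = 12/5 kN
  M_A = w₀L²/30 = 4·4²/30 = 32/15 kN·m
  R_B = 7w₀L/20 = 7·4·4/20 = 28/5 kN
  M_B = -w₀L²/20 = -4·4²/20 = -16/5 kN·m
Load 4 — point force P=16 kN at a=3 m (b=L-a=1):
  R_A = Pb²(3a+b)/L³ = 16·1²·(3·3+1)/4³ = 5/2 kN
  M_A = Pab²/L² = 16·3·1²/4² = 3 kN·m
  R_B = Pa²(a+3b)/L³ = 16·3²·(3+3·1)/4³ = 27/2 kN
  M_B = -Pa²b/L² = -16·3²·1/4² = -9 kN·m
Superposition: R_A = 242/5 kN, M_A = 353/10 kN·m, R_B = 313/5 kN, M_B = -1271/30 kN·m

R_A = 242/5 kN, M_A = 353/10 kN·m, R_B = 313/5 kN, M_B = -1271/30 kN·m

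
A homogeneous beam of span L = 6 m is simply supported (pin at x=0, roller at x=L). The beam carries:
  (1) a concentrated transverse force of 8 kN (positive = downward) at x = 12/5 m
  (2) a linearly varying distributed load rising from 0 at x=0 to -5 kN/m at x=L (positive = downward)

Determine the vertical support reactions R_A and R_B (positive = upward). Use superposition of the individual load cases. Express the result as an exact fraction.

R_A = -1/5 kN, R_B = -34/5 kN

Load 1 — point force P=8 kN at a=12/5 m (b=L-a=18/5):
  R_A = Pb/L = 8·(18/5)/6 = 24/5 kN
  R_B = Pa/L = 8·(12/5)/6 = 16/5 kN
Load 2 — triangular load w₀=-5 kN/m (0→w₀ over full span):
  R_A = w₀L/6 = (-5)·6/6 = -5 kN
  R_B = w₀L/3 = (-5)·6/3 = -10 kN
Superposition: R_A = -1/5 kN, R_B = -34/5 kN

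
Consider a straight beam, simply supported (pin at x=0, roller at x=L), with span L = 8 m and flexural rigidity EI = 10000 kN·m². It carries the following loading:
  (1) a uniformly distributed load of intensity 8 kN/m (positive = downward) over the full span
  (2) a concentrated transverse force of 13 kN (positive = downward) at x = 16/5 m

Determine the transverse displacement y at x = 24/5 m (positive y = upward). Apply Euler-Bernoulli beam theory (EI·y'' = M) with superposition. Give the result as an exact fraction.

y(24/5) = -12352/234375 m

Load 1 — uniform load w=8 kN/m over full span:
  y_1 = -wx(L³-2Lx²+x³)/(24EI) = -8·(24/5)·(8³-2·8·(24/5)²+(24/5)³)/(24·10000) = -15872/390625 m
Load 2 — point force P=13 kN at a=16/5 m (b=L-a=24/5):
  y_2 = -Pa(L-x)(2Lx-a²-x²)/(6LEI)  [x>a] = -13·(16/5)·(8-(24/5))·(2·8·(24/5)-(16/5)²-(24/5)²)/(6·8·10000) = -14144/1171875 m
Superposition: y = Σ y_i = -12352/234375 m ≈ -0.052702 m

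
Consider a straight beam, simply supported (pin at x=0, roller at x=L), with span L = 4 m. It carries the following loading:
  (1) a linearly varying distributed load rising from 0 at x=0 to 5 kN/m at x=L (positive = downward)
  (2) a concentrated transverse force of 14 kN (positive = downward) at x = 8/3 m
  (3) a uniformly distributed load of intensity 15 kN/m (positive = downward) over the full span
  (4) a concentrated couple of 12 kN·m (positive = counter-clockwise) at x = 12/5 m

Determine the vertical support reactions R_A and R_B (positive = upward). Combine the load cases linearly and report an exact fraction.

Load 1 — triangular load w₀=5 kN/m (0→w₀ over full span):
  R_A = w₀L/6 = 5·4/6 = 10/3 kN
  R_B = w₀L/3 = 5·4/3 = 20/3 kN
Load 2 — point force P=14 kN at a=8/3 m (b=L-a=4/3):
  R_A = Pb/L = 14·(4/3)/4 = 14/3 kN
  R_B = Pa/L = 14·(8/3)/4 = 28/3 kN
Load 3 — uniform load w=15 kN/m over full span:
  R_A = wL/2 = 15·4/2 = 30 kN
  R_B = wL/2 = 15·4/2 = 30 kN
Load 4 — applied couple M₀=12 kN·m at a=12/5 m (b=L-a=8/5):
  R_A = M₀/L = 12/4 = 3 kN
  R_B = -M₀/L = -12/4 = -3 kN
Superposition: R_A = 41 kN, R_B = 43 kN

R_A = 41 kN, R_B = 43 kN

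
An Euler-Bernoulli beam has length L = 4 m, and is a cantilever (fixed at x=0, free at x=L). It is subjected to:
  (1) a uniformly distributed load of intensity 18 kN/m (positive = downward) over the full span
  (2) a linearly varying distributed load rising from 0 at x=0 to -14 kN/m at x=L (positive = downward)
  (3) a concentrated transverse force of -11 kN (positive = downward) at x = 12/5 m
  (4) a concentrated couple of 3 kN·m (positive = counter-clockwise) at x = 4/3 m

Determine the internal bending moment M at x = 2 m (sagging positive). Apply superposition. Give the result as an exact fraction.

Load 1 — uniform load w=18 kN/m over full span:
  M_1 = -w(L-x)²/2 = -18·(4-2)²/2 = -36 kN·m
Load 2 — triangular load w₀=-14 kN/m (0→w₀ over full span):
  M_2 = w₀Lx/2 - w₀L²/3 - w₀x³/(6L) = (-14)·4·2/2 - (-14)·4²/3 - (-14)·2³/(6·4) = 70/3 kN·m
Load 3 — point force P=-11 kN at a=12/5 m (b=L-a=8/5):
  M_3 = -P(a-x)  [x≤a] = -(-11)·((12/5)-2) = 22/5 kN·m
Load 4 — applied couple M₀=3 kN·m at a=4/3 m (b=L-a=8/3):
  M_4 = 0  [x>a] = 0 kN·m
Superposition: M = Σ M_i = -124/15 kN·m ≈ -8.266667 kN·m

M(2) = -124/15 kN·m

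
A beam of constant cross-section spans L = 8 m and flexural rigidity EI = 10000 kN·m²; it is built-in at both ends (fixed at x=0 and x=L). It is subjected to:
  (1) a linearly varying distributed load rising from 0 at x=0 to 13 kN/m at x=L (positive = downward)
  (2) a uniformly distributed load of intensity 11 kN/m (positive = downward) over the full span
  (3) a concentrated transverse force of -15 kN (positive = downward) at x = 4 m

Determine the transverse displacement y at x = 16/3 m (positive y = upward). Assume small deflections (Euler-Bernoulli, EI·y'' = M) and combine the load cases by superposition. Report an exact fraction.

Load 1 — triangular load w₀=13 kN/m (0→w₀ over full span):
  y_1 = -w₀x²(L-x)²(x+2L)/(120LEI) = -13·(16/3)²·(8-(16/3))²·((16/3)+2·8)/(120·8·10000) = -13312/2278125 m
Load 2 — uniform load w=11 kN/m over full span:
  y_2 = -wx²(L-x)²/(24EI) = -11·(16/3)²·(8-(16/3))²/(24·10000) = -1408/151875 m
Load 3 — point force P=-15 kN at a=4 m (b=L-a=4):
  y_3 = -Pa²(L-x)²(3bL-(3b+a)(L-x))/(6L³EI)  [x>a] = -(-15)·4²·(8-(16/3))²·(3·4·8-(3·4+4)·(8-(16/3)))/(6·8³·10000) = 2/675 m
Superposition: y = Σ y_i = -27682/2278125 m ≈ -0.012151 m

y(16/3) = -27682/2278125 m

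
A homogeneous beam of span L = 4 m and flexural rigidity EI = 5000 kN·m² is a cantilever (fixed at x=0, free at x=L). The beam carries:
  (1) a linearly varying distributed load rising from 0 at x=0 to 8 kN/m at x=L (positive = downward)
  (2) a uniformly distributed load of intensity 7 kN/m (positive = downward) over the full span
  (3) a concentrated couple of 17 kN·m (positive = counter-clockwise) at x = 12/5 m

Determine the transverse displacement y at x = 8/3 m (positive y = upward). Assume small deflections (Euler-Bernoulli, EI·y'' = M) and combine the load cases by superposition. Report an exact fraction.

y(8/3) = -384797/11390625 m

Load 1 — triangular load w₀=8 kN/m (0→w₀ over full span):
  y_1 = (w₀Lx³/12-w₀L²x²/6-w₀x⁵/(120L))/EI = (8·4·(8/3)³/12-8·4²·(8/3)²/6-8·(8/3)⁵/(120·4))/5000 = -47104/2278125 m
Load 2 — uniform load w=7 kN/m over full span:
  y_2 = -wx²(x²-4Lx+6L²)/(24EI) = -7·(8/3)²·((8/3)²-4·4·(8/3)+6·4²)/(24·5000) = -3808/151875 m
Load 3 — applied couple M₀=17 kN·m at a=12/5 m (b=L-a=8/5):
  y_3 = M₀a(2x-a)/(2EI)  [x>a] = 17·(12/5)·(2·(8/3)-(12/5))/(2·5000) = 187/15625 m
Superposition: y = Σ y_i = -384797/11390625 m ≈ -0.033782 m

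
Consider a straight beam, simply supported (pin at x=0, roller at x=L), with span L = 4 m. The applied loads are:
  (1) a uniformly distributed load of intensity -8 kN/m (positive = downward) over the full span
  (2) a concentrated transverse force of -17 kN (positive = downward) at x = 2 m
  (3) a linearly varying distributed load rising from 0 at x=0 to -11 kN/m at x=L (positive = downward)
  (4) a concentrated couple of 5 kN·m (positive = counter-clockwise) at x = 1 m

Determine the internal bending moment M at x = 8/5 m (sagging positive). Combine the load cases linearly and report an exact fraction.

Load 1 — uniform load w=-8 kN/m over full span:
  M_1 = wx(L-x)/2 = (-8)·(8/5)·(4-(8/5))/2 = -384/25 kN·m
Load 2 — point force P=-17 kN at a=2 m (b=L-a=2):
  M_2 = Pbx/L  [x≤a] = (-17)·2·(8/5)/4 = -68/5 kN·m
Load 3 — triangular load w₀=-11 kN/m (0→w₀ over full span):
  M_3 = w₀Lx/6 - w₀x³/(6L) = (-11)·4·(8/5)/6 - (-11)·(8/5)³/(6·4) = -1232/125 kN·m
Load 4 — applied couple M₀=5 kN·m at a=1 m (b=L-a=3):
  M_4 = M₀x/L - M₀  [x>a] = 5·(8/5)/4 - 5 = -3 kN·m
Superposition: M = Σ M_i = -5227/125 kN·m ≈ -41.816000 kN·m

M(8/5) = -5227/125 kN·m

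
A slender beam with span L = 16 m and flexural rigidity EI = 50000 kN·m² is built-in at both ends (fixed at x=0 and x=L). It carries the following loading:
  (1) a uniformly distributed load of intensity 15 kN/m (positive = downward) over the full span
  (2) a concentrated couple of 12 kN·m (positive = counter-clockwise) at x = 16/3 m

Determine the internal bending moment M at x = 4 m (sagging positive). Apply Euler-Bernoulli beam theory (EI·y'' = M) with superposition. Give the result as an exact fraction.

Load 1 — uniform load w=15 kN/m over full span:
  M_1 = wLx/2 - wL²/12 - wx²/2 = 15·16·4/2 - 15·16²/12 - 15·4²/2 = 40 kN·m
Load 2 — applied couple M₀=12 kN·m at a=16/3 m (b=L-a=32/3):
  M_2 = R_Ax - M_A  [x≤a] with R_A=1, M_A=0 = 1·4 - 0 = 4 kN·m
Superposition: M = Σ M_i = 44 kN·m ≈ 44.000000 kN·m

M(4) = 44 kN·m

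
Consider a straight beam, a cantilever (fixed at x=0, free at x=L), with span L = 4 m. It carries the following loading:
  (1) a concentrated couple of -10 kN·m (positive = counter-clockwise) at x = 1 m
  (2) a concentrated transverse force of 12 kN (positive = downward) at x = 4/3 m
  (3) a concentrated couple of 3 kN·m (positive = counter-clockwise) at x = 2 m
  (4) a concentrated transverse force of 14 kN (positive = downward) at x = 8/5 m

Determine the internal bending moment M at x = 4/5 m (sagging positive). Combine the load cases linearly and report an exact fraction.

M(4/5) = -123/5 kN·m

Load 1 — applied couple M₀=-10 kN·m at a=1 m (b=L-a=3):
  M_1 = M₀  [x≤a] = (-10) = -10 kN·m
Load 2 — point force P=12 kN at a=4/3 m (b=L-a=8/3):
  M_2 = -P(a-x)  [x≤a] = -12·((4/3)-(4/5)) = -32/5 kN·m
Load 3 — applied couple M₀=3 kN·m at a=2 m (b=L-a=2):
  M_3 = M₀  [x≤a] = 3 = 3 kN·m
Load 4 — point force P=14 kN at a=8/5 m (b=L-a=12/5):
  M_4 = -P(a-x)  [x≤a] = -14·((8/5)-(4/5)) = -56/5 kN·m
Superposition: M = Σ M_i = -123/5 kN·m ≈ -24.600000 kN·m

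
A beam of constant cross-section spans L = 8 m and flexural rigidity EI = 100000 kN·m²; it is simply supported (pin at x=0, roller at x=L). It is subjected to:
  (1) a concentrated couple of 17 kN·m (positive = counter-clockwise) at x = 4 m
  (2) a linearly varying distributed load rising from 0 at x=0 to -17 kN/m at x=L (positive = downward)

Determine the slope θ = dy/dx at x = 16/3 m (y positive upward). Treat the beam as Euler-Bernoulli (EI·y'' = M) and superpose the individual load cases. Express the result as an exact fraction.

Load 1 — applied couple M₀=17 kN·m at a=4 m (b=L-a=4):
  θ_1 = (M₀x²/(2L)-M₀(x-a)+C₁)/EI  [x>a] with C₁=M₀(3b²-L²)/(6L)=-17/3 = (17·(16/3)²/(2·8)-17·((16/3)-4)+(-17/3))/100000 = 17/900000 rad
Load 2 — triangular load w₀=-17 kN/m (0→w₀ over full span):
  θ_2 = -w₀(7L⁴-30L²x²+15x⁴)/(360LEI) = -(-17)·(7·8⁴-30·8²·(16/3)²+15·(16/3)⁴)/(360·8·100000) = -3094/3796875 rad
Superposition: θ = Σ θ_i = -96713/121500000 rad ≈ -0.000796 rad

θ(16/3) = -96713/121500000 rad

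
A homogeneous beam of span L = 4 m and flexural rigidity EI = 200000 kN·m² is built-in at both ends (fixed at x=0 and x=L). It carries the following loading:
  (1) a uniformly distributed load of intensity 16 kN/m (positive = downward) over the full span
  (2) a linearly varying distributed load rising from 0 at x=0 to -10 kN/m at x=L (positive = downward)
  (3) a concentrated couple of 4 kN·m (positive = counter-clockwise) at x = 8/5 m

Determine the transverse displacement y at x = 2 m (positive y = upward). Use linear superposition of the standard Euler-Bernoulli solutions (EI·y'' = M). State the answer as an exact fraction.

y(2) = -251/7500000 m

Load 1 — uniform load w=16 kN/m over full span:
  y_1 = -wx²(L-x)²/(24EI) = -16·2²·(4-2)²/(24·200000) = -1/18750 m
Load 2 — triangular load w₀=-10 kN/m (0→w₀ over full span):
  y_2 = -w₀x²(L-x)²(x+2L)/(120LEI) = -(-10)·2²·(4-2)²·(2+2·4)/(120·4·200000) = 1/60000 m
Load 3 — applied couple M₀=4 kN·m at a=8/5 m (b=L-a=12/5):
  y_3 = (R_Ax³/6 - M_Ax²/2 - M₀(x-a)²/2)/EI  [x>a] with R_A=36/25, M_A=12/25 = ((36/25)·2³/6 - (12/25)·2²/2 - 4·(2-(8/5))²/2)/200000 = 1/312500 m
Superposition: y = Σ y_i = -251/7500000 m ≈ -0.000033 m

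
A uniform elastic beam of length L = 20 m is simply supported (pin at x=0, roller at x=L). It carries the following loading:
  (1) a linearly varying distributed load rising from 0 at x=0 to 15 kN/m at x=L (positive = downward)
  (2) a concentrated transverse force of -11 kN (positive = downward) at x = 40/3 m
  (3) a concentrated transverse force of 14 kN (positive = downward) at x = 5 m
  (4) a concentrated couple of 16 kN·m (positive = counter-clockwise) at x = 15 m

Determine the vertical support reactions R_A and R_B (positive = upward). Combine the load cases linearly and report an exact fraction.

Load 1 — triangular load w₀=15 kN/m (0→w₀ over full span):
  R_A = w₀L/6 = 15·20/6 = 50 kN
  R_B = w₀L/3 = 15·20/3 = 100 kN
Load 2 — point force P=-11 kN at a=40/3 m (b=L-a=20/3):
  R_A = Pb/L = (-11)·(20/3)/20 = -11/3 kN
  R_B = Pa/L = (-11)·(40/3)/20 = -22/3 kN
Load 3 — point force P=14 kN at a=5 m (b=L-a=15):
  R_A = Pb/L = 14·15/20 = 21/2 kN
  R_B = Pa/L = 14·5/20 = 7/2 kN
Load 4 — applied couple M₀=16 kN·m at a=15 m (b=L-a=5):
  R_A = M₀/L = 16/20 = 4/5 kN
  R_B = -M₀/L = -16/20 = -4/5 kN
Superposition: R_A = 1729/30 kN, R_B = 2861/30 kN

R_A = 1729/30 kN, R_B = 2861/30 kN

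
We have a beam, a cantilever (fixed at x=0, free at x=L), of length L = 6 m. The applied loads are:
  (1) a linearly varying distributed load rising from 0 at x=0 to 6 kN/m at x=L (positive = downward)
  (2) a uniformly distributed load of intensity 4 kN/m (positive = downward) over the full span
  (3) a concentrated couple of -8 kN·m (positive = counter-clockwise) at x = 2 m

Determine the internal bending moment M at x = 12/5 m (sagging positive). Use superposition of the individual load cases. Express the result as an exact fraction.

M(12/5) = -7128/125 kN·m

Load 1 — triangular load w₀=6 kN/m (0→w₀ over full span):
  M_1 = w₀Lx/2 - w₀L²/3 - w₀x³/(6L) = 6·6·(12/5)/2 - 6·6²/3 - 6·(12/5)³/(6·6) = -3888/125 kN·m
Load 2 — uniform load w=4 kN/m over full span:
  M_2 = -w(L-x)²/2 = -4·(6-(12/5))²/2 = -648/25 kN·m
Load 3 — applied couple M₀=-8 kN·m at a=2 m (b=L-a=4):
  M_3 = 0  [x>a] = 0 kN·m
Superposition: M = Σ M_i = -7128/125 kN·m ≈ -57.024000 kN·m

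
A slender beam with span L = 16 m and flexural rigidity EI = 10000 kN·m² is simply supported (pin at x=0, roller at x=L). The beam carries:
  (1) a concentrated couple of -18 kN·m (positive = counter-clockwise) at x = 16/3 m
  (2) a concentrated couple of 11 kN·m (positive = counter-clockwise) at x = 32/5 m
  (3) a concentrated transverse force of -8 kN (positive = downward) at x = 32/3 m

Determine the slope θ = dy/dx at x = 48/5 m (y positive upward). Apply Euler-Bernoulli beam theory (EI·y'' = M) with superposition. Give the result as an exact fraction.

Load 1 — applied couple M₀=-18 kN·m at a=16/3 m (b=L-a=32/3):
  θ_1 = (M₀x²/(2L)-M₀(x-a)+C₁)/EI  [x>a] with C₁=M₀(3b²-L²)/(6L)=-16 = ((-18)·(48/5)²/(2·16)-(-18)·((48/5)-(16/3))+(-16))/10000 = 14/15625 rad
Load 2 — applied couple M₀=11 kN·m at a=32/5 m (b=L-a=48/5):
  θ_2 = (M₀x²/(2L)-M₀(x-a)+C₁)/EI  [x>a] with C₁=M₀(3b²-L²)/(6L)=176/75 = (11·(48/5)²/(2·16)-11·((48/5)-(32/5))+(176/75))/10000 = -11/93750 rad
Load 3 — point force P=-8 kN at a=32/3 m (b=L-a=16/3):
  θ_3 = -Pb(L²-b²-3x²)/(6LEI)  [x≤a] = -(-8)·(16/3)·(16²-(16/3)²-3·(48/5)²)/(6·16·10000) = -2752/1265625 rad
Superposition: θ = Σ θ_i = -3533/2531250 rad ≈ -0.001396 rad

θ(48/5) = -3533/2531250 rad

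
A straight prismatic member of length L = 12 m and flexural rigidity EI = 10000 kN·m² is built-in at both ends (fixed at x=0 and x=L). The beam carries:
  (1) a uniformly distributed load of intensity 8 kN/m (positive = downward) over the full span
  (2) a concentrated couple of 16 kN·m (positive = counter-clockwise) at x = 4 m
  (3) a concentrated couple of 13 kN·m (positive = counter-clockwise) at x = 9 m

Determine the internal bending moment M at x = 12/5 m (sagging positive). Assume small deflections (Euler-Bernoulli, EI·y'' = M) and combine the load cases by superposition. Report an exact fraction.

M(12/5) = -853/1200 kN·m

Load 1 — uniform load w=8 kN/m over full span:
  M_1 = wLx/2 - wL²/12 - wx²/2 = 8·12·(12/5)/2 - 8·12²/12 - 8·(12/5)²/2 = -96/25 kN·m
Load 2 — applied couple M₀=16 kN·m at a=4 m (b=L-a=8):
  M_2 = R_Ax - M_A  [x≤a] with R_A=16/9, M_A=0 = (16/9)·(12/5) - 0 = 64/15 kN·m
Load 3 — applied couple M₀=13 kN·m at a=9 m (b=L-a=3):
  M_3 = R_Ax - M_A  [x≤a] with R_A=39/32, M_A=65/16 = (39/32)·(12/5) - (65/16) = -91/80 kN·m
Superposition: M = Σ M_i = -853/1200 kN·m ≈ -0.710833 kN·m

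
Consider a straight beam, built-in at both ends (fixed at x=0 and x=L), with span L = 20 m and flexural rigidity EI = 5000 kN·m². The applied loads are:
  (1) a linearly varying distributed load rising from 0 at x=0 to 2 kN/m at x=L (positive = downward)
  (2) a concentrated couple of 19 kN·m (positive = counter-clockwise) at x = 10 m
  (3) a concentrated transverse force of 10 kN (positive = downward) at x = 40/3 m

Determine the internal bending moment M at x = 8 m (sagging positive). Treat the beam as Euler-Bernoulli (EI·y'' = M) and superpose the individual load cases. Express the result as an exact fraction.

Load 1 — triangular load w₀=2 kN/m (0→w₀ over full span):
  M_1 = 3w₀Lx/20 - w₀L²/30 - w₀x³/(6L) = 3·2·20·8/20 - 2·20²/30 - 2·8³/(6·20) = 64/5 kN·m
Load 2 — applied couple M₀=19 kN·m at a=10 m (b=L-a=10):
  M_2 = R_Ax - M_A  [x≤a] with R_A=57/40, M_A=19/4 = (57/40)·8 - (19/4) = 133/20 kN·m
Load 3 — point force P=10 kN at a=40/3 m (b=L-a=20/3):
  M_3 = Pb²(3a+b)x/L³ - Pab²/L²  [x≤a] = 10·(20/3)²·(3·(40/3)+(20/3))·8/20³ - 10·(40/3)·(20/3)²/20² = 160/27 kN·m
Superposition: M = Σ M_i = 13703/540 kN·m ≈ 25.375926 kN·m

M(8) = 13703/540 kN·m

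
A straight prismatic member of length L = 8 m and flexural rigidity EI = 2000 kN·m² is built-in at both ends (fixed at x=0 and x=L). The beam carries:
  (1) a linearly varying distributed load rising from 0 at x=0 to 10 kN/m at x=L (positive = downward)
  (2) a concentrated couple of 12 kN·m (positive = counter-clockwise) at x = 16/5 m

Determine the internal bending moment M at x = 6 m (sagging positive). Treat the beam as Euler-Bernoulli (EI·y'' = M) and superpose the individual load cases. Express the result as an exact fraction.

M(6) = 389/75 kN·m

Load 1 — triangular load w₀=10 kN/m (0→w₀ over full span):
  M_1 = 3w₀Lx/20 - w₀L²/30 - w₀x³/(6L) = 3·10·8·6/20 - 10·8²/30 - 10·6³/(6·8) = 17/3 kN·m
Load 2 — applied couple M₀=12 kN·m at a=16/5 m (b=L-a=24/5):
  M_2 = R_Ax - M_A - M₀  [x>a] with R_A=54/25, M_A=36/25 = (54/25)·6 - (36/25) - 12 = -12/25 kN·m
Superposition: M = Σ M_i = 389/75 kN·m ≈ 5.186667 kN·m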